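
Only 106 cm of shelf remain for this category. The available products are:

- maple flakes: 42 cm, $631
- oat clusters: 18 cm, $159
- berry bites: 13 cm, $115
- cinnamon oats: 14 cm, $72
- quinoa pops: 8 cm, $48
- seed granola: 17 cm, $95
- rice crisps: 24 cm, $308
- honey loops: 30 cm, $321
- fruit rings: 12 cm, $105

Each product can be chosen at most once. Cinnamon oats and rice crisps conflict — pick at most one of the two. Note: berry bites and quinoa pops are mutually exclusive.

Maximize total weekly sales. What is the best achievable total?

1308

Best packing: maple flakes + quinoa pops + rice crisps + honey loops — 104 cm, 1308 total.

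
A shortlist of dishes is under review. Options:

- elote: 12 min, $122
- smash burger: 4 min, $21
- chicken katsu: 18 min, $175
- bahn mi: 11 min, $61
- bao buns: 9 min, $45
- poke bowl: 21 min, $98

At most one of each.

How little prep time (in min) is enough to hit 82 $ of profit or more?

Need the lightest bundle worth ≥ 82.
Taking elote gives 122 (≥ 82) for 12 min.
No combination under 12 min hits 82.

12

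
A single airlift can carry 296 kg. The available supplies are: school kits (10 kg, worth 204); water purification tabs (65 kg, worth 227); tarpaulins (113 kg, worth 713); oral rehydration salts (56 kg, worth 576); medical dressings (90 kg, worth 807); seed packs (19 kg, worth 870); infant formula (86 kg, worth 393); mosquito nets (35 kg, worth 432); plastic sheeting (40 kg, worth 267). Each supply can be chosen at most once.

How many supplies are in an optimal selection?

6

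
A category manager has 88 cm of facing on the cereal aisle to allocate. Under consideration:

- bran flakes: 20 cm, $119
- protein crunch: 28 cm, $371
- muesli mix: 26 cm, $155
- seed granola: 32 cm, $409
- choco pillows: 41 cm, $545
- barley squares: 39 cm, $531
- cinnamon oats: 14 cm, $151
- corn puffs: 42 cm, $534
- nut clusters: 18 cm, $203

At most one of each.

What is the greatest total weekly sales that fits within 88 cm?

Density check — barley squares 13.62, choco pillows 13.29, protein crunch 13.25 are the best per cm.
A density-first pass picks choco pillows + barley squares — 1076 at 80 cm.
The 39 cm tied up in barley squares is better spent on protein crunch + nut clusters — total rises to 1119 (87 cm).

1119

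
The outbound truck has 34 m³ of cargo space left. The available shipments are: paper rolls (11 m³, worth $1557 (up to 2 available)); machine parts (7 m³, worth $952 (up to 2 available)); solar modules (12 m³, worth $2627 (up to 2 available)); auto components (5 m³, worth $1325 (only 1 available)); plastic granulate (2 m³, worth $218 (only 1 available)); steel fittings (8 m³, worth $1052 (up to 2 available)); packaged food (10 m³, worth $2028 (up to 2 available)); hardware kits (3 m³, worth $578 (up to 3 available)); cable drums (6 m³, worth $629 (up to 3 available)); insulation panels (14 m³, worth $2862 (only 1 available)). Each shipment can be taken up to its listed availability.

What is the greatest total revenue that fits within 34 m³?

Taking the top-ratio shipments first gives 2×solar modules + auto components + plastic granulate + hardware kits for 7375 (34 m³).
Dropping solar modules and plastic granulate frees 14 m³; slotting in insulation panels (14 m³) lifts the total to 7392 at 34 m³.

7392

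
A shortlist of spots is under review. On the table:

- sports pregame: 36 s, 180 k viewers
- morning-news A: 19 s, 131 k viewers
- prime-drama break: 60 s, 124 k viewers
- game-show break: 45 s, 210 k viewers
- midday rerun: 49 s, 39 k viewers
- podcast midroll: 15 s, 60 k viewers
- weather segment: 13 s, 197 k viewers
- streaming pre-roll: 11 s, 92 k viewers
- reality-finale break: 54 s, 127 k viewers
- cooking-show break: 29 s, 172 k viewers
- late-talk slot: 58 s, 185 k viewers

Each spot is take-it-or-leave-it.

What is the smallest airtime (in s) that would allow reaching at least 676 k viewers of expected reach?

97

Minimise s subject to total expected reach ≥ 676.
sports pregame + morning-news A + weather segment + cooking-show break: 680 expected reach at 97 s.
Below 97 s the best achievable stays under 676.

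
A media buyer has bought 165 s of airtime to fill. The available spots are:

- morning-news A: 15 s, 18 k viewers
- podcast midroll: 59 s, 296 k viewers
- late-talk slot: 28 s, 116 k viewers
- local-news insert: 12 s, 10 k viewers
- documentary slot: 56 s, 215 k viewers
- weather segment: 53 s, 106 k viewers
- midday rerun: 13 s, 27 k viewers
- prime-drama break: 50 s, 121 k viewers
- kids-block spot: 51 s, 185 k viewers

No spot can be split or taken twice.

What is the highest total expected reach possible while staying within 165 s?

654

Podcast midroll + late-talk slot + documentary slot + midday rerun uses 156 of the 165 s and totals 654.
The closest alternative, morning-news A + podcast midroll + late-talk slot + documentary slot, reaches only 645.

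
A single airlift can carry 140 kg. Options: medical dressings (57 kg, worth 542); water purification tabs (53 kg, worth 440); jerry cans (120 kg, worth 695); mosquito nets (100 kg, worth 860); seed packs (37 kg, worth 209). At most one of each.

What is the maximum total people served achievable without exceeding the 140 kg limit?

By people served per kg: medical dressings 9.51, mosquito nets 8.60, water purification tabs 8.30, jerry cans 5.79 lead.
Taking the top-ratio supplies first gives medical dressings + water purification tabs for 982 (110 kg).
Dropping medical dressings and water purification tabs frees 110 kg; slotting in mosquito nets + seed packs (137 kg) lifts the total to 1069 at 137 kg.
Runner-up medical dressings + water purification tabs tops out at 982.

1069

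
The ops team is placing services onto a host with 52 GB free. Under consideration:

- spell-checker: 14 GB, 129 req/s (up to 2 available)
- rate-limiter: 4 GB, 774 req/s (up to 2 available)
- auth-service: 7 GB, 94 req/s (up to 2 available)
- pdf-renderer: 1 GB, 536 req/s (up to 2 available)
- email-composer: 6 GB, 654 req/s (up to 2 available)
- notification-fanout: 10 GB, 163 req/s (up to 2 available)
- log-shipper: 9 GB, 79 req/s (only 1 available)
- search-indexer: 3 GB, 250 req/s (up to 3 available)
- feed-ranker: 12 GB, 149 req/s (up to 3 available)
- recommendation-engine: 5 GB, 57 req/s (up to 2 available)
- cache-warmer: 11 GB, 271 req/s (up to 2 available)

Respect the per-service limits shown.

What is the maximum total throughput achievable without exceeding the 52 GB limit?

Taking 2×rate-limiter + 2×pdf-renderer + 2×email-composer + notification-fanout + 3×search-indexer + cache-warmer: 52 GB used, 5112 in throughput.

5112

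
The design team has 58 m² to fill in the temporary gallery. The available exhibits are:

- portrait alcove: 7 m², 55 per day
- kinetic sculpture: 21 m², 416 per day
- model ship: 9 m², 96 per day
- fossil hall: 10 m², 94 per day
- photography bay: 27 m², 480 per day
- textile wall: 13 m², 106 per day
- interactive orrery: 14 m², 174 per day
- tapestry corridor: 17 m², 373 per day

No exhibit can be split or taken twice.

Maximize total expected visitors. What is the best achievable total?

1027

The ratio heuristic lands on kinetic sculpture + interactive orrery + tapestry corridor (963) but leaves 6 m² idle.
Dropping kinetic sculpture frees 21 m²; slotting in photography bay (27 m²) lifts the total to 1027 at 58 m².
Runner-up kinetic sculpture + model ship + photography bay tops out at 992.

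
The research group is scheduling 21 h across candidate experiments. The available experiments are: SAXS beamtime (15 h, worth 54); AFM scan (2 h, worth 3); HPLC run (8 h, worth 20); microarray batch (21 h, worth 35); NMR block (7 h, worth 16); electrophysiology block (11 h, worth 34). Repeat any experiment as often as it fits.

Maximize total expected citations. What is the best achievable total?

63

Taking SAXS beamtime + 3×AFM scan: 21 h used, 63 in expected citations.
No other feasible combination exceeds 63.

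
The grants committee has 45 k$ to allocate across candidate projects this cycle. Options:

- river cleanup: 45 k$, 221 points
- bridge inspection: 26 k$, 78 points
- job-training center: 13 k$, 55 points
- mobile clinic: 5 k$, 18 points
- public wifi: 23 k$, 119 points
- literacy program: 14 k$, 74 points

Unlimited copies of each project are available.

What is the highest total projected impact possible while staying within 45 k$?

222

The ratio ordering already packs tightly: 3×literacy program, 42 k$, 222.
That's the maximum — no swap from here does better than 222.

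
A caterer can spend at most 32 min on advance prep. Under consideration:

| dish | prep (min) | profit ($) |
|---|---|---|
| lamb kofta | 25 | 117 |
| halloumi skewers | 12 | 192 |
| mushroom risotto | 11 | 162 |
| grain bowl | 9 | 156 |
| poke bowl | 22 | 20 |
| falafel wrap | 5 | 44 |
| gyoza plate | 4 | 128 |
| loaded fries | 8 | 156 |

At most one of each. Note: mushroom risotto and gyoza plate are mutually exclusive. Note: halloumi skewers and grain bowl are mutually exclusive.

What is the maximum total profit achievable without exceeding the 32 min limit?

Taking halloumi skewers + falafel wrap + gyoza plate + loaded fries: 29 min used, 520 in profit.
No other feasible combination exceeds 520.

520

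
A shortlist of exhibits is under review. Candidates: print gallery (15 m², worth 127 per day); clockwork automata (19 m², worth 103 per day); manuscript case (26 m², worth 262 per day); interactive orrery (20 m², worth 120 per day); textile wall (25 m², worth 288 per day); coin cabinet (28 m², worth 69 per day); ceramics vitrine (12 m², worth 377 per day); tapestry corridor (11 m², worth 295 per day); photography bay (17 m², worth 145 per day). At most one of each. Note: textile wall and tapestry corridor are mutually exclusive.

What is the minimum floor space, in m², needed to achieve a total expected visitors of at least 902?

49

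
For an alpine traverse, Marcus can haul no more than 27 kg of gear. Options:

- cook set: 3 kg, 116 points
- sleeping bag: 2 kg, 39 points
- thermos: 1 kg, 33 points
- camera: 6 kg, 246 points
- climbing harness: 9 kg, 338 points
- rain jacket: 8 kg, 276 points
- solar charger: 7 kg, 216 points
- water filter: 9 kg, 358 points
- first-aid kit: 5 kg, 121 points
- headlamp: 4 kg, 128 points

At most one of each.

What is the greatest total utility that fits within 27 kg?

Density check — camera 41.00, water filter 39.78, cook set 38.67, climbing harness 37.56 are the best per kg.
Cook set + camera + climbing harness + water filter uses 27 of the 27 kg and totals 1058.

1058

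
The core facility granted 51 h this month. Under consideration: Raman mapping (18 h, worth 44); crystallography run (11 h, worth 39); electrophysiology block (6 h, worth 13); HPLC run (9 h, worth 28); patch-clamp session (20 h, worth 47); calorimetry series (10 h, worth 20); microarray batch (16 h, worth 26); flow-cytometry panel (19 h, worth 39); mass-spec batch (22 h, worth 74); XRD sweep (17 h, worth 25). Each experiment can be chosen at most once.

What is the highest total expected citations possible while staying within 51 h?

157

Density check — crystallography run 3.55, mass-spec batch 3.36, HPLC run 3.11, Raman mapping 2.44 are the best per h.
A density-first pass picks crystallography run + electrophysiology block + HPLC run + mass-spec batch — 154 at 48 h.
Dropping electrophysiology block and HPLC run frees 15 h; slotting in Raman mapping (18 h) lifts the total to 157 at 51 h.
Runner-up crystallography run + electrophysiology block + HPLC run + mass-spec batch tops out at 154.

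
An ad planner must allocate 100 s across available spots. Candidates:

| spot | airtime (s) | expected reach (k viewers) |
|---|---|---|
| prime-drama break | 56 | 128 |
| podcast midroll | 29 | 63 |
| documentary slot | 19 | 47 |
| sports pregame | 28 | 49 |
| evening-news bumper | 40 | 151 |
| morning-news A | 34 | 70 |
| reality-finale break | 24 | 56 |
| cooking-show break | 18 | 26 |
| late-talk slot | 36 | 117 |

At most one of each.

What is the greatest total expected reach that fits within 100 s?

Greedy by ratio would take documentary slot + evening-news bumper + late-talk slot: 95 s used, total 315.
Replace documentary slot with reality-finale break: the trade gains 9 net, giving 324 at 100 s.
Runner-up documentary slot + evening-news bumper + late-talk slot tops out at 315.

324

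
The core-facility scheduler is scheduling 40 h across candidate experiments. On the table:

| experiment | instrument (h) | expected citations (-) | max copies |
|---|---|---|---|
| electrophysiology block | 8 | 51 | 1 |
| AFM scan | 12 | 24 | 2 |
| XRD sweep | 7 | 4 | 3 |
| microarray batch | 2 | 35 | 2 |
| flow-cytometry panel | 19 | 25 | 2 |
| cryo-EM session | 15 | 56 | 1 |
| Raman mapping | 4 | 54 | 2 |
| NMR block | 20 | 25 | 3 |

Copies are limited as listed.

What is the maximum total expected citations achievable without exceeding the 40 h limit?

The ratio ordering already packs tightly: electrophysiology block + 2×microarray batch + cryo-EM session + 2×Raman mapping, 35 h, 285.
Nothing else within 40 h beats 285.

285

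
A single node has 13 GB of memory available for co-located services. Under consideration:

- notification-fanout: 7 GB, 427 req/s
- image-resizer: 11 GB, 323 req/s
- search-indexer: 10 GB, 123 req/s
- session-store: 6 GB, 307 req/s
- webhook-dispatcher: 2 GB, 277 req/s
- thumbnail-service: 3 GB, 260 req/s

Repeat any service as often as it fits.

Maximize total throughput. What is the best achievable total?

1662

Taking 6×webhook-dispatcher: 12 GB used, 1662 in throughput.
Nothing else within 13 GB beats 1662.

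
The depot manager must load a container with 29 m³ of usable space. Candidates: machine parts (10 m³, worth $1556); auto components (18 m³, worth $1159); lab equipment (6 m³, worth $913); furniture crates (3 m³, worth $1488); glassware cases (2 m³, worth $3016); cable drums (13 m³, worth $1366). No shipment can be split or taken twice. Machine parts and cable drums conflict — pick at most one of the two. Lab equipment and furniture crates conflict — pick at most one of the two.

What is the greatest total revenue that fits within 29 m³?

By revenue per m³: glassware cases 1508.00, furniture crates 496.00, machine parts 155.60 lead.
Taking machine parts + furniture crates + glassware cases: 15 m³ used, 6060 in revenue.
Runner-up furniture crates + glassware cases + cable drums tops out at 5870.

6060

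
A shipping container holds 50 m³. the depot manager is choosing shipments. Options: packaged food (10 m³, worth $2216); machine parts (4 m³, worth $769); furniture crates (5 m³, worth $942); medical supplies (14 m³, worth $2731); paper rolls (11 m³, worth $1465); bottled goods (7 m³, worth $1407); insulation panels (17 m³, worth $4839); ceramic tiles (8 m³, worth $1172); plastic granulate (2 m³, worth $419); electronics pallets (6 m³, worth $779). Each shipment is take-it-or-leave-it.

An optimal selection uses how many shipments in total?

Optimal total is 11612.
For example packaged food + medical supplies + bottled goods + insulation panels + plastic granulate achieves it, using 50 m³.
Any selection reaching 11612 contains exactly 5 shipments.

5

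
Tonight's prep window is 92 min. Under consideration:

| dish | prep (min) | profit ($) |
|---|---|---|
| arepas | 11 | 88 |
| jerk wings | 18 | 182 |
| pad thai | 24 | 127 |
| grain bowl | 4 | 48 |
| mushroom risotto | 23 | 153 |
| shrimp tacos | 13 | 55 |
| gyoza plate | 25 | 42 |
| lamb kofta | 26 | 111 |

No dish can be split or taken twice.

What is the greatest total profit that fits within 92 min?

Taking the top-ratio dishes first gives arepas + jerk wings + pad thai + grain bowl + mushroom risotto for 598 (80 min).
Replace grain bowl with shrimp tacos: the trade gains 7 net, giving 605 at 89 min.
That's the maximum — no swap from here does better than 605.

605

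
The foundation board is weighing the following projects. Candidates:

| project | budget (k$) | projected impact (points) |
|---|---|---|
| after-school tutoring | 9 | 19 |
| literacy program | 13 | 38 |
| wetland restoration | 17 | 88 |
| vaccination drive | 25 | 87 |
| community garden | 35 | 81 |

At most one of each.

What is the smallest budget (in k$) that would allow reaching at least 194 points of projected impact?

51

Minimise k$ subject to total projected impact ≥ 194.
Taking after-school tutoring + wetland restoration + vaccination drive gives 194 (≥ 194) for 51 k$.
Any bundle with less than 51 k$ falls short of 194.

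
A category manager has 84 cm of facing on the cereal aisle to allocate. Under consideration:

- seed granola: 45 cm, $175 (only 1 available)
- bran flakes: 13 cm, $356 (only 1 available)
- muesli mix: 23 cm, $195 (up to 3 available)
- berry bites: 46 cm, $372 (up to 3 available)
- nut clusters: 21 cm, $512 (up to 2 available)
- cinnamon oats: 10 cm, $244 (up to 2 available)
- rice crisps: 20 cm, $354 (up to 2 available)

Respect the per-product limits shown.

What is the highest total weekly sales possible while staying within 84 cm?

1868

The ratio ordering already packs tightly: bran flakes + 2×nut clusters + 2×cinnamon oats, 75 cm, 1868.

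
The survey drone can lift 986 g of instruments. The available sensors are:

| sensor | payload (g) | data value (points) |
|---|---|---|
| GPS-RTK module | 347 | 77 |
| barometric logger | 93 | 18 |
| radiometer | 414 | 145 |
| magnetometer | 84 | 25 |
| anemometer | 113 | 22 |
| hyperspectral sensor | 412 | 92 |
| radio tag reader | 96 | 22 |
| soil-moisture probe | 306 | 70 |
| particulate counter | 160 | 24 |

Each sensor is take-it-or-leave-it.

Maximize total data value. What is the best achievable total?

By data value per g: radiometer 0.35, magnetometer 0.30, radio tag reader 0.23, soil-moisture probe 0.23 lead.
Taking the top-ratio sensors first gives radiometer + magnetometer + radio tag reader + soil-moisture probe for 262 (900 g).
Dropping radio tag reader and soil-moisture probe frees 402 g; slotting in GPS-RTK module + anemometer (460 g) lifts the total to 269 at 958 g.
GPS-RTK module + radiometer + magnetometer + radio tag reader matches that 269 at 941 g; no feasible combination exceeds it.

269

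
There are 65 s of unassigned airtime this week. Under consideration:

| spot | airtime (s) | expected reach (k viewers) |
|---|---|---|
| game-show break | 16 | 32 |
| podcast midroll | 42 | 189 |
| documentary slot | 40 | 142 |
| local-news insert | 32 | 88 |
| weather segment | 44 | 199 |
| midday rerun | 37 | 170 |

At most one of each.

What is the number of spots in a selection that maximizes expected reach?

2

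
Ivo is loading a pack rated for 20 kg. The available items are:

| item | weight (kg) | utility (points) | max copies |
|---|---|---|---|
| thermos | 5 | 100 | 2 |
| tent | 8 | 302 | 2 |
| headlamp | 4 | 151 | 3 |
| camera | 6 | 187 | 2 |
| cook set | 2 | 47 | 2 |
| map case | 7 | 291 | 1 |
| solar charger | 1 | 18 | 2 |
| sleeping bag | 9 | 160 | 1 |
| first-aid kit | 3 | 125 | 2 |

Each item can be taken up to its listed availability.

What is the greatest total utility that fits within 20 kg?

765

By utility per kg: first-aid kit 41.67, map case 41.57, tent 37.75 lead.
A density-first pass picks headlamp + cook set + map case + solar charger + 2×first-aid kit — 757 at 20 kg.
The 4 kg tied up in solar charger and first-aid kit is better spent on headlamp — total rises to 765 (20 kg).
No other feasible combination exceeds 765.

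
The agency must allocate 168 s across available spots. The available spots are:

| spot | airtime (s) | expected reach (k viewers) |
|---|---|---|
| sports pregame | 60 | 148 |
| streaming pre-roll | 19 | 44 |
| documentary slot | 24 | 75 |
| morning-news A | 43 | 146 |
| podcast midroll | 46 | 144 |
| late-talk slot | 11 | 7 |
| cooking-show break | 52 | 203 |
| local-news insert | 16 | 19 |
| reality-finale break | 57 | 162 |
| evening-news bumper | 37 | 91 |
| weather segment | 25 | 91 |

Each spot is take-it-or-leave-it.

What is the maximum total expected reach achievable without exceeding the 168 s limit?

584

By expected reach per s: cooking-show break 3.90, weather segment 3.64, morning-news A 3.40, podcast midroll 3.13 lead.
Morning-news A + podcast midroll + cooking-show break + weather segment uses 166 of the 168 s and totals 584.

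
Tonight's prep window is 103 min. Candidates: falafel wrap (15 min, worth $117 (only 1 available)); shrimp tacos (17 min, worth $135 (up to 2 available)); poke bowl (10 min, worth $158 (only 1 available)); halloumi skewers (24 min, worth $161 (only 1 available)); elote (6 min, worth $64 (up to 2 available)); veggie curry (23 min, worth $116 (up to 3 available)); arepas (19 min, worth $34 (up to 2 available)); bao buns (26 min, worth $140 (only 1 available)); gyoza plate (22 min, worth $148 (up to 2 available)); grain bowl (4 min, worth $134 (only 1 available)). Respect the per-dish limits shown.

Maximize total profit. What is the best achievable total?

968

The ratio heuristic lands on falafel wrap + 2×shrimp tacos + poke bowl + 2×elote + gyoza plate + grain bowl (955) but leaves 6 min idle.
Replace shrimp tacos with gyoza plate: the trade gains 13 net, giving 968 at 102 min.
Nothing else within 103 min beats 968.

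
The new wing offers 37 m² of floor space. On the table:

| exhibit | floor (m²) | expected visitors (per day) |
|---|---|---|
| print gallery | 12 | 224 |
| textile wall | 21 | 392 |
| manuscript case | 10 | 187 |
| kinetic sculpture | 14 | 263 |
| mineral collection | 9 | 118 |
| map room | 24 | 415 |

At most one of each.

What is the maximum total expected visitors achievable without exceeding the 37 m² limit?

674

By expected visitors per m²: kinetic sculpture 18.79, manuscript case 18.70, print gallery 18.67 lead.
The ratio ordering already packs tightly: print gallery + manuscript case + kinetic sculpture, 36 m², 674.
The closest alternative, textile wall + kinetic sculpture, reaches only 655.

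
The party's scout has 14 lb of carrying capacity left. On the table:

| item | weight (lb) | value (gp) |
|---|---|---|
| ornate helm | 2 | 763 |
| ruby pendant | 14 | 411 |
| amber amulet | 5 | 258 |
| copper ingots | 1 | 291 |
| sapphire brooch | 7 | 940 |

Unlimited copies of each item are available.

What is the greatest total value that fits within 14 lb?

By value per lb: ornate helm 381.50, copper ingots 291.00, sapphire brooch 134.29 lead.
The ratio ordering already packs tightly: 7×ornate helm, 14 lb, 5341.
Nothing else within 14 lb beats 5341.

5341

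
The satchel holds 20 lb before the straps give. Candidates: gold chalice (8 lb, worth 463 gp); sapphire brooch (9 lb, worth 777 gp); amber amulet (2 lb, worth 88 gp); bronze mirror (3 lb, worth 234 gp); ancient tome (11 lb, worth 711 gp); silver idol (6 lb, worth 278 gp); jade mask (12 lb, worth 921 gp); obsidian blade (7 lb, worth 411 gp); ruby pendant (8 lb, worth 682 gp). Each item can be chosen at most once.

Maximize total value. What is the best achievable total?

1693

Taking sapphire brooch + bronze mirror + ruby pendant: 20 lb used, 1693 in value.
An exhaustive check of the 512 subsets confirms 1693.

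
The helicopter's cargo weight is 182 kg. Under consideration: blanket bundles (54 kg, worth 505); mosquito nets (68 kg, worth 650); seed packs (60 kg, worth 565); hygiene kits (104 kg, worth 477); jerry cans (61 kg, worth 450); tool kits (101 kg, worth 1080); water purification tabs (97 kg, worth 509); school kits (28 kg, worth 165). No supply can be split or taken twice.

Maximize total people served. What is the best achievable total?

By people served per kg: tool kits 10.69, mosquito nets 9.56, seed packs 9.42, blanket bundles 9.35 lead.
Best packing: mosquito nets + tool kits — 169 kg, 1730 total.
Runner-up blanket bundles + mosquito nets + seed packs tops out at 1720.

1730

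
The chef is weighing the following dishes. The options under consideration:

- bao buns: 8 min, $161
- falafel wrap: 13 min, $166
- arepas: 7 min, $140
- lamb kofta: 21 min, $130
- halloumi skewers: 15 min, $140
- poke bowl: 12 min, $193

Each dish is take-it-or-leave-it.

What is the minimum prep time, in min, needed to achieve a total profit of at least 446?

Need the lightest bundle worth ≥ 446.
Taking bao buns + arepas + poke bowl gives 494 (≥ 446) for 27 min.
Below 27 min the best achievable stays under 446.

27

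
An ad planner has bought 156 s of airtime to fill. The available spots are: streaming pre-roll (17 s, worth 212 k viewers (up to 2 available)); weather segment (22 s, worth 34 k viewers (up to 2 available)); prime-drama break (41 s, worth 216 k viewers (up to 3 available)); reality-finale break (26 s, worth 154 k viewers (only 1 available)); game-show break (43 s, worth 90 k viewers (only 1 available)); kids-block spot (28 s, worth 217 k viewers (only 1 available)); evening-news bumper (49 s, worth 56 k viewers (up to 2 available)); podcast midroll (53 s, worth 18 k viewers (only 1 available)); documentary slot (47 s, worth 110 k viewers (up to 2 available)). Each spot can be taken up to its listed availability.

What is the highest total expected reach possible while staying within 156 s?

By expected reach per s: streaming pre-roll 12.47, kids-block spot 7.75, reality-finale break 5.92 lead.
Filling by ratio: 2×streaming pre-roll + weather segment + prime-drama break + reality-finale break + kids-block spot for 1045, with 5 s left unused.
The 48 s tied up in weather segment and reality-finale break is better spent on prime-drama break — total rises to 1073 (144 s).
Every other selection either busts 156 s or exceeds an availability limit or fails to beat 1073.

1073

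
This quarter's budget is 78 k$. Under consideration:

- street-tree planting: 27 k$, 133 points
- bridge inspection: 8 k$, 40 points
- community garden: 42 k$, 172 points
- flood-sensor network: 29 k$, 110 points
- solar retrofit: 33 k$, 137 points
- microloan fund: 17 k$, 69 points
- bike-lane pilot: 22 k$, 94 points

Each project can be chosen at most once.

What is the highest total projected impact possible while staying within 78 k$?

345

Taking the top-ratio projects first gives street-tree planting + bridge inspection + microloan fund + bike-lane pilot for 336 (74 k$).
Replace microloan fund and bike-lane pilot with community garden: the trade gains 9 net, giving 345 at 77 k$.
The spare 1 k$ is too small for any remaining project, and no exchange beats 345.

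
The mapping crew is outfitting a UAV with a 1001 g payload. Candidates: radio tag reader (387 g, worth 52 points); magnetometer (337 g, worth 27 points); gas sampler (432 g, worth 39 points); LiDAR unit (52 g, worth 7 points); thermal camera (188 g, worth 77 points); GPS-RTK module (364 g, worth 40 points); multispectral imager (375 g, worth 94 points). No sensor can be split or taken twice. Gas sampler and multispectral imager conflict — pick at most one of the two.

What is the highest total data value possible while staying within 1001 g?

Filling by ratio: LiDAR unit + thermal camera + GPS-RTK module + multispectral imager for 218, with 22 g left unused.
Dropping LiDAR unit and GPS-RTK module frees 416 g; slotting in radio tag reader (387 g) lifts the total to 223 at 950 g.
The spare 51 g is too small for any remaining sensor, and no feasible exchange beats 223.

223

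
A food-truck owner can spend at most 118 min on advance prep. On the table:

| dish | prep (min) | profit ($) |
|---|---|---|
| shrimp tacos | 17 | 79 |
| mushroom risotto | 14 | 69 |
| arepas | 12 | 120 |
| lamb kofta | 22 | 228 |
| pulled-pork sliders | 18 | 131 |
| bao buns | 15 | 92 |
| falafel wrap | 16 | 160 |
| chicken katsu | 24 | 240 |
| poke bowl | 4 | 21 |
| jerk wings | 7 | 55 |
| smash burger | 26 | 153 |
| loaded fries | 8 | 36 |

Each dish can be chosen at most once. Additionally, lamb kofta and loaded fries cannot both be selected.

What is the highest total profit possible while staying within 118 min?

1047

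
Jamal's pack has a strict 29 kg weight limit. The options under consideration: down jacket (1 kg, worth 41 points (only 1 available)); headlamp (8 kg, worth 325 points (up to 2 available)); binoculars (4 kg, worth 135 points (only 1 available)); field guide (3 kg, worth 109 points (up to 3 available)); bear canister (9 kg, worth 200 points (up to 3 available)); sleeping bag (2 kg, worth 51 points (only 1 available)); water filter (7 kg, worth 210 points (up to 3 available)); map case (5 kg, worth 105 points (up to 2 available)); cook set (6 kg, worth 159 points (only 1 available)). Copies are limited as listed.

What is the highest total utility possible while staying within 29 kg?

By utility per kg: down jacket 41.00, headlamp 40.62, field guide 36.33 lead.
Greedy by ratio would take down jacket + 2×headlamp + 3×field guide + sleeping bag: 28 kg used, total 1069.
The 3 kg tied up in down jacket and sleeping bag is better spent on binoculars — total rises to 1112 (29 kg).

1112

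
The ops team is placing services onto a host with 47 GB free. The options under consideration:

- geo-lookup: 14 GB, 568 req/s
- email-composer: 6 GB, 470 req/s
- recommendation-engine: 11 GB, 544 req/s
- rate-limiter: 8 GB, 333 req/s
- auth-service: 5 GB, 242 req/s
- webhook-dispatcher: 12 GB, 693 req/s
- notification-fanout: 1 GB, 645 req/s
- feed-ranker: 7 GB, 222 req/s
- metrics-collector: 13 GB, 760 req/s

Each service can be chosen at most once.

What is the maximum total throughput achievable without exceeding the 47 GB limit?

Taking the top-ratio services first gives email-composer + recommendation-engine + webhook-dispatcher + notification-fanout + metrics-collector for 3112 (43 GB).
Replace recommendation-engine with rate-limiter + auth-service: the trade gains 31 net, giving 3143 at 45 GB.
Next best is geo-lookup + email-composer + webhook-dispatcher + notification-fanout + metrics-collector at 3136 (46 GB) — short by 7.

3143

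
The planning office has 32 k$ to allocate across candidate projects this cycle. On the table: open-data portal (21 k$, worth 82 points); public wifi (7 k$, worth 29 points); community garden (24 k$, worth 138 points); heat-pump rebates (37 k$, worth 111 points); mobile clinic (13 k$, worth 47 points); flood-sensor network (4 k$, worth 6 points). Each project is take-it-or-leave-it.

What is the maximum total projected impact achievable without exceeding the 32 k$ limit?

Best packing: public wifi + community garden — 31 k$, 167 total.

167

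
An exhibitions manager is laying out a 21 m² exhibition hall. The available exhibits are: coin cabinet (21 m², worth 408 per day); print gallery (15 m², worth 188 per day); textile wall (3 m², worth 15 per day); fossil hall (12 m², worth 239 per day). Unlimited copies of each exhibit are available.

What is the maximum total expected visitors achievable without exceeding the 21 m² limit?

Density check — fossil hall 19.92, coin cabinet 19.43, print gallery 12.53, textile wall 5.00 are the best per m².
A density-first pass picks 3×textile wall + fossil hall — 284 at 21 m².
Replace 3×textile wall and fossil hall with coin cabinet: the trade gains 124 net, giving 408 at 21 m².

408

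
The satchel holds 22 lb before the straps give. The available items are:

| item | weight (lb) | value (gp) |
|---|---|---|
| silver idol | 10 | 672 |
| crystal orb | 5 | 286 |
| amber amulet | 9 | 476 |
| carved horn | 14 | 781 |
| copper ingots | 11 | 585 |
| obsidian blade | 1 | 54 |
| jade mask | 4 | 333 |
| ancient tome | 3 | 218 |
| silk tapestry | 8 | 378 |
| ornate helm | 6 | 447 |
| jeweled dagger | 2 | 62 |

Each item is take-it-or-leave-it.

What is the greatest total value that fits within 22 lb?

1514

The ratio heuristic lands on crystal orb + obsidian blade + jade mask + ancient tome + ornate helm + jeweled dagger (1400) but leaves 1 lb idle.
The 9 lb tied up in crystal orb and obsidian blade and ancient tome is better spent on silver idol — total rises to 1514 (22 lb).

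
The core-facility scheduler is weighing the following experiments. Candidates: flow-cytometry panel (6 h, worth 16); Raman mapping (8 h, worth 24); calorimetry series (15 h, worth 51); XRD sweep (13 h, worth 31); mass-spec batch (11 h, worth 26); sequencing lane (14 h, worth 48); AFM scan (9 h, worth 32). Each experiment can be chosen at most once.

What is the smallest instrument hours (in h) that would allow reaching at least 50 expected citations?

15

Need the lightest bundle worth ≥ 50.
Taking calorimetry series gives 51 (≥ 50) for 15 h.
Any bundle with less than 15 h falls short of 50.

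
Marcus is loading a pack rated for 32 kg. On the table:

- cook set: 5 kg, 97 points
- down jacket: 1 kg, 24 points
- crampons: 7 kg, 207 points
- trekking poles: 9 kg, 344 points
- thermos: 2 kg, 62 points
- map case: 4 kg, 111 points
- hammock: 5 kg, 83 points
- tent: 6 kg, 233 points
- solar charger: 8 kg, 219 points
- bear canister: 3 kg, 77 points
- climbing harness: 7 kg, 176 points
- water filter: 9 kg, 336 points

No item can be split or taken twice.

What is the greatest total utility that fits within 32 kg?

Ranking by ratio (utility/kg): tent 38.83, trekking poles 38.22, water filter 37.33.
Greedy by ratio would take down jacket + trekking poles + thermos + map case + tent + water filter: 31 kg used, total 1110.
The 6 kg tied up in thermos and map case is better spent on crampons — total rises to 1144 (32 kg).
An exhaustive check of the 4096 subsets confirms 1144.

1144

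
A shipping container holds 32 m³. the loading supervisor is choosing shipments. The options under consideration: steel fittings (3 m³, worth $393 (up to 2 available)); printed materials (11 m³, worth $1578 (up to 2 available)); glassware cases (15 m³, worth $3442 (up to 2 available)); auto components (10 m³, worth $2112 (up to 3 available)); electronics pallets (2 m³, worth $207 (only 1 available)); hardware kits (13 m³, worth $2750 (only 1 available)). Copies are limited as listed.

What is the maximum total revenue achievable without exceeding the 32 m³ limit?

7091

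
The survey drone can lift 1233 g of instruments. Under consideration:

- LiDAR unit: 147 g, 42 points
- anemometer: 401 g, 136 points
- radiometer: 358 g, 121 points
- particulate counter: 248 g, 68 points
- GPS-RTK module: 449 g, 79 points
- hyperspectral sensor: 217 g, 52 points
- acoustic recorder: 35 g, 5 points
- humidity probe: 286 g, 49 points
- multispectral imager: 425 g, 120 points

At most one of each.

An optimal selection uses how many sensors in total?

The maximum data value within 1233 g is 382.
anemometer + radiometer + acoustic recorder + multispectral imager hits 382 at 1219 g.
Every optimal selection uses 4 sensors.

4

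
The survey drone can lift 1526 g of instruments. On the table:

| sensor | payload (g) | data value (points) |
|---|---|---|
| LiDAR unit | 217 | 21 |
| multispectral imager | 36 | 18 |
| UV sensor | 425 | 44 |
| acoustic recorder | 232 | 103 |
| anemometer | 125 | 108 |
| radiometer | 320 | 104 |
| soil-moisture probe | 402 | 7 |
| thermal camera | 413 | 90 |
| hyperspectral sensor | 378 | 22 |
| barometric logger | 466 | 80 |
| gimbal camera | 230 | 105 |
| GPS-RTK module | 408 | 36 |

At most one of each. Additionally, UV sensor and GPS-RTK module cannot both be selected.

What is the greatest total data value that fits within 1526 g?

528

By data value per g: anemometer 0.86, multispectral imager 0.50, gimbal camera 0.46 lead.
Multispectral imager + acoustic recorder + anemometer + radiometer + thermal camera + gimbal camera uses 1356 of the 1526 g and totals 528.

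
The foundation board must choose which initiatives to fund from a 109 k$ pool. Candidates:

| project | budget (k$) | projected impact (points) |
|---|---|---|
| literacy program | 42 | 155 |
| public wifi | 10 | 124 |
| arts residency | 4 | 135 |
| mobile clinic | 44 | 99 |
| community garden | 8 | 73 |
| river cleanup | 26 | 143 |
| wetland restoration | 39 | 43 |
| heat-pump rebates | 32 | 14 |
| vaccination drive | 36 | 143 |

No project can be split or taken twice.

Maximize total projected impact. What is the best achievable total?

630

Greedy by ratio would take public wifi + arts residency + community garden + river cleanup + vaccination drive: 84 k$ used, total 618.
Dropping vaccination drive frees 36 k$; slotting in literacy program (42 k$) lifts the total to 630 at 90 k$.
Literacy program + public wifi + arts residency + community garden + vaccination drive matches that 630 at 100 k$; no feasible combination exceeds it.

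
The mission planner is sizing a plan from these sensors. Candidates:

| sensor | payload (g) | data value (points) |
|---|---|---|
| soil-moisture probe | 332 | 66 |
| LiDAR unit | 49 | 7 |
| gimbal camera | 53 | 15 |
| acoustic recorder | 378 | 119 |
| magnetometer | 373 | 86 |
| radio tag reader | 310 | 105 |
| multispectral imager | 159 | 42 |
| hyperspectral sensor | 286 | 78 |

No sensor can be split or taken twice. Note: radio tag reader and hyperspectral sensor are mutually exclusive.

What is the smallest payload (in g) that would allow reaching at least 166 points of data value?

571

Need the lightest bundle worth ≥ 166.
Taking LiDAR unit + gimbal camera + radio tag reader + multispectral imager gives 169 (≥ 166) for 571 g.
Below 571 g the best achievable stays under 166.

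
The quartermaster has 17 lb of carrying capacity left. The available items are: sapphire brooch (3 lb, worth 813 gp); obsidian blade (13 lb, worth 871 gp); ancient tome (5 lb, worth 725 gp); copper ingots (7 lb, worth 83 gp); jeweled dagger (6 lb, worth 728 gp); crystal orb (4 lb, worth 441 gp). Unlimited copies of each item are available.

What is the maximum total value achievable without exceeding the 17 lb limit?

By value per lb: sapphire brooch 271.00, ancient tome 145.00, jeweled dagger 121.33, crystal orb 110.25 lead.
Taking 5×sapphire brooch: 15 lb used, 4065 in value.
Nothing else within 17 lb beats 4065.

4065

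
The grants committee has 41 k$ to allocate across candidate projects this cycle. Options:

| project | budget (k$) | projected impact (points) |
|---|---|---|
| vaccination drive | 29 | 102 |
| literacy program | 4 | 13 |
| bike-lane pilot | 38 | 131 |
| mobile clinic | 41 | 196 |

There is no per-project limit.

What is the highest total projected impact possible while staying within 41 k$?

Best packing: mobile clinic — 41 k$, 196 total.
Every other selection either busts 41 k$ or fails to beat 196.

196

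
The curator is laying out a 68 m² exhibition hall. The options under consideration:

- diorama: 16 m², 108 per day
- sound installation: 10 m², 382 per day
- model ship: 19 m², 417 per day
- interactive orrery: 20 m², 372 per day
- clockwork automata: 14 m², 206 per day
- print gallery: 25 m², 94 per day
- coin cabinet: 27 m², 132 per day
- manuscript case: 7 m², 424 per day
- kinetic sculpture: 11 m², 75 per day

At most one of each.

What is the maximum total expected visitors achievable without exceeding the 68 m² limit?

1670

Ranking by ratio (expected visitors/m²): manuscript case 60.57, sound installation 38.20, model ship 21.95, interactive orrery 18.60.
Sound installation + model ship + interactive orrery + manuscript case + kinetic sculpture uses 67 of the 68 m² and totals 1670.
Runner-up sound installation + model ship + interactive orrery + manuscript case tops out at 1595.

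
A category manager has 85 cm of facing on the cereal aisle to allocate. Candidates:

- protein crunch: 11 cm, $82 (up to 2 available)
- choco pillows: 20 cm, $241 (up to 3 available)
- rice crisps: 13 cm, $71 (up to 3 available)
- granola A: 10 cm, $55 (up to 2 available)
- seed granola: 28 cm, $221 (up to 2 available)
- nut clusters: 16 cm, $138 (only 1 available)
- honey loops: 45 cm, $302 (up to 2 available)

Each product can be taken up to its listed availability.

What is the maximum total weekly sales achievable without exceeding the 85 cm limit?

887

The ratio heuristic lands on 3×choco pillows + nut clusters (861) but leaves 9 cm idle.
Replace nut clusters with 2×protein crunch: the trade gains 26 net, giving 887 at 82 cm.
The spare 3 cm is too small for any remaining product, and no exchange beats 887.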